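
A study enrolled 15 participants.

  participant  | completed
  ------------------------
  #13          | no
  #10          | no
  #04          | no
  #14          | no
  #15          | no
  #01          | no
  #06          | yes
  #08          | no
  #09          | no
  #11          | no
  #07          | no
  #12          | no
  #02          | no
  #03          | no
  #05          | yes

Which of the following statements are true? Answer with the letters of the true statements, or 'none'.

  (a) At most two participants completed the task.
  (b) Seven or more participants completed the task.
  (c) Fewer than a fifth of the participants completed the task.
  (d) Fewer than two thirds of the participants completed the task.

|A| = 15, |A ∩ B| = 2, |A ∖ B| = 13.
(a) |A ∩ B| ≤ 2: holds.
(b) |A ∩ B| ≥ 7: fails.
(c) |A ∩ B| / |A| < 1/5: holds.
(d) |A ∩ B| / |A| < 2/3: holds.

(a), (c), (d)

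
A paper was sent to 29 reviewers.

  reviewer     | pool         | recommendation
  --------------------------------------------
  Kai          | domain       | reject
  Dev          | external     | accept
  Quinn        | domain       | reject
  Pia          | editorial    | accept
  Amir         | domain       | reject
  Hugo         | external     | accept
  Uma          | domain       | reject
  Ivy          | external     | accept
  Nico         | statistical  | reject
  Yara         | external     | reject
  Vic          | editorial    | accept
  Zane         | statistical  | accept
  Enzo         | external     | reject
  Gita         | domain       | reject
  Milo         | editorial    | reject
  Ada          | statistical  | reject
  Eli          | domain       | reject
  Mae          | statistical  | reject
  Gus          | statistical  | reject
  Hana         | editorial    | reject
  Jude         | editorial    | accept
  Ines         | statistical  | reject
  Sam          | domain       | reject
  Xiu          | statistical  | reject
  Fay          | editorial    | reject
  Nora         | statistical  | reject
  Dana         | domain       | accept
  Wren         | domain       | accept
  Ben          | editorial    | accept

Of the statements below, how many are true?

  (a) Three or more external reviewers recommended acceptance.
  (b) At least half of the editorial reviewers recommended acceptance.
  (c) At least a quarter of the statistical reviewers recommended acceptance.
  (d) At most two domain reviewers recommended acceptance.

3

(a) external: |A| = 5, |A ∩ B| = 3; needs |A ∩ B| ≥ 3 — true.
(b) editorial: |A| = 7, |A ∩ B| = 4; needs |A ∩ B| ≥ |A ∖ B| — true.
(c) statistical: |A| = 8, |A ∩ B| = 1; needs |A ∩ B| / |A| ≥ 1/4 — false.
(d) domain: |A| = 9, |A ∩ B| = 2; needs |A ∩ B| ≤ 2 — true.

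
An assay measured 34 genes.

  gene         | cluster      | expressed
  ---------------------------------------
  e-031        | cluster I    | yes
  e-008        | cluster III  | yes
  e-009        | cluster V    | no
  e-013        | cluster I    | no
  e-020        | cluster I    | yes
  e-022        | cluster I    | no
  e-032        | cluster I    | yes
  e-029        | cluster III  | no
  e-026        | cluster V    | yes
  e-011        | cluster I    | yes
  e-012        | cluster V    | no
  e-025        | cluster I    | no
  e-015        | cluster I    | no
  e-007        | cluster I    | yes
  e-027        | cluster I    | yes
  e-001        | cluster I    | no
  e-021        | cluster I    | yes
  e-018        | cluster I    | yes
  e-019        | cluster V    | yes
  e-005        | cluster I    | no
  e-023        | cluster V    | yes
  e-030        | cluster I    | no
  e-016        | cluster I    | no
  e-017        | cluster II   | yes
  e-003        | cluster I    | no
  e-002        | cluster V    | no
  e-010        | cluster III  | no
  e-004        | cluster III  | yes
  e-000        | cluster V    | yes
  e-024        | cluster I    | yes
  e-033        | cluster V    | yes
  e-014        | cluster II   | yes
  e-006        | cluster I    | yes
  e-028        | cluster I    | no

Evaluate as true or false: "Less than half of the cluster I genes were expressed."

False

The determiner here denotes the relation: |A ∩ B| < |A ∖ B|.
|A| = 20, |A ∩ B| = 10, |A ∖ B| = 10.
10 = 10, so the statement is false.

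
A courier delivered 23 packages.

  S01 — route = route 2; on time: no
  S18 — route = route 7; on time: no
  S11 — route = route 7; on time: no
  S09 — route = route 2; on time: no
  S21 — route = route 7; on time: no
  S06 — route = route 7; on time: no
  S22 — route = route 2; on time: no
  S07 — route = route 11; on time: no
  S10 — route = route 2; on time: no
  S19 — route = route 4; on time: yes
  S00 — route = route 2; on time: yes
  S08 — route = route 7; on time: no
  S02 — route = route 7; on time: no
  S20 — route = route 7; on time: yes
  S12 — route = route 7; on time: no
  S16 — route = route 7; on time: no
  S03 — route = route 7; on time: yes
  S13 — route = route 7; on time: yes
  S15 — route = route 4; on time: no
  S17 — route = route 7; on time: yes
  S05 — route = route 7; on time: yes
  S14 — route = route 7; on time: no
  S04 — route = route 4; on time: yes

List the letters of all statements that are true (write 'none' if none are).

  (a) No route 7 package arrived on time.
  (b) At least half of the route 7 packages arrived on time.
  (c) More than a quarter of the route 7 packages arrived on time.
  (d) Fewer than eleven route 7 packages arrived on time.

(c), (d)

|A| = 14, |A ∩ B| = 5, |A ∖ B| = 9.
(a) A ∩ B = ∅ (|A ∩ B| = 0): fails.
(b) |A ∩ B| ≥ |A ∖ B|: fails.
(c) |A ∩ B| / |A| > 1/4: holds.
(d) |A ∩ B| < 11: holds.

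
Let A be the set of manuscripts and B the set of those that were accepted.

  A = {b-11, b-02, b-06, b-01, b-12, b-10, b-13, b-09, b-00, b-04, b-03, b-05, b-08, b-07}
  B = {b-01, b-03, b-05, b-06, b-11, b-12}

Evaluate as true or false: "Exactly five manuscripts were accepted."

'Exactly five manuscripts were accepted' holds iff |A ∩ B| = 5.
A (the restrictor) = {b-11, b-02, b-06, b-01, b-12, b-10, b-13, b-09, b-00, b-04, b-03, b-05, b-08, b-07}, |A| = 14.
A ∩ B = {b-11, b-06, b-01, b-12, b-03, b-05}, so |A ∩ B| = 6.
|A ∩ B| = 6, so the statement is false.

False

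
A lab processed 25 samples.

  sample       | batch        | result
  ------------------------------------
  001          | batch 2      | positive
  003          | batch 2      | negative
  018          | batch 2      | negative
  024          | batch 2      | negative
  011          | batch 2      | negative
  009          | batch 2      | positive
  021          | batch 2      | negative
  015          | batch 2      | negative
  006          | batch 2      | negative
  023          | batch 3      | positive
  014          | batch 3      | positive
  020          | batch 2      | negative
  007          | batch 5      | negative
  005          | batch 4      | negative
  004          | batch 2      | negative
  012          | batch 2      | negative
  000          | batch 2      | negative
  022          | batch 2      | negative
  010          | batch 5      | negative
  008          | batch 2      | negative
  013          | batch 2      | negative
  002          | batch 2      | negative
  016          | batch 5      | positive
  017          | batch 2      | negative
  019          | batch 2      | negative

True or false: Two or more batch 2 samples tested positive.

'Two or more batch 2 samples tested positive' holds iff |A ∩ B| ≥ 2.
|A| = 19, |A ∩ B| = 2, |A ∖ B| = 17.
|A ∩ B| = 2, so the statement is true.

True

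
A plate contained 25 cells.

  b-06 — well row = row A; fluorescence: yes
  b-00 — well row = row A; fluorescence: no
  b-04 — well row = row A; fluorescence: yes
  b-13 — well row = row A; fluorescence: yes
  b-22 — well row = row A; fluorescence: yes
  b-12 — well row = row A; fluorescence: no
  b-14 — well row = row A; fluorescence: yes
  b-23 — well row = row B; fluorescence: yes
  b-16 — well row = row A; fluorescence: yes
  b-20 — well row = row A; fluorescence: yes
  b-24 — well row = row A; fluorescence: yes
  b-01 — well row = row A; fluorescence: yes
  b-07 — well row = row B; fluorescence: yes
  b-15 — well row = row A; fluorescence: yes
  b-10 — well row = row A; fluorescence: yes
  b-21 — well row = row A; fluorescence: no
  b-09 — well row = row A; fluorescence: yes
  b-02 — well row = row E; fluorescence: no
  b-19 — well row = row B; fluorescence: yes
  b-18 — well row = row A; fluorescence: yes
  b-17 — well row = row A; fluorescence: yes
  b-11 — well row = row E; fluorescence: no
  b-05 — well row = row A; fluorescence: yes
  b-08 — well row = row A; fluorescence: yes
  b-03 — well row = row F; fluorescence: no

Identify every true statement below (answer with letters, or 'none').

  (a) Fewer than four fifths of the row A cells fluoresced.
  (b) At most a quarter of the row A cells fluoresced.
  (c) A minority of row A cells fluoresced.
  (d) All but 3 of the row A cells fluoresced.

|A| = 19, |A ∩ B| = 16, |A ∖ B| = 3.
(a) |A ∩ B| / |A| < 4/5: fails.
(b) |A ∩ B| / |A| ≤ 1/4: fails.
(c) |A ∩ B| < |A ∖ B|: fails.
(d) |A ∖ B| = 3: holds.

(d)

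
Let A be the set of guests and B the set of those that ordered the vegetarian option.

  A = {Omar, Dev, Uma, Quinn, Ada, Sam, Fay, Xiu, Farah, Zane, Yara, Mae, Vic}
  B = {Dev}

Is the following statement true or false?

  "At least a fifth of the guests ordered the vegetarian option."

False

The determiner here denotes the relation: |A ∩ B| / |A| ≥ 1/5.
A (the restrictor) = {Omar, Dev, Uma, Quinn, Ada, Sam, Fay, Xiu, Farah, Zane, Yara, Mae, Vic}, |A| = 13.
A ∩ B = {Dev}, so |A ∩ B| = 1.
A ∖ B = {Omar, Uma, Quinn, Ada, Sam, Fay, Xiu, Farah, Zane, Yara, Mae, Vic}, so |A ∖ B| = 12.
|A ∩ B|/|A| = 1/13, so the statement is false.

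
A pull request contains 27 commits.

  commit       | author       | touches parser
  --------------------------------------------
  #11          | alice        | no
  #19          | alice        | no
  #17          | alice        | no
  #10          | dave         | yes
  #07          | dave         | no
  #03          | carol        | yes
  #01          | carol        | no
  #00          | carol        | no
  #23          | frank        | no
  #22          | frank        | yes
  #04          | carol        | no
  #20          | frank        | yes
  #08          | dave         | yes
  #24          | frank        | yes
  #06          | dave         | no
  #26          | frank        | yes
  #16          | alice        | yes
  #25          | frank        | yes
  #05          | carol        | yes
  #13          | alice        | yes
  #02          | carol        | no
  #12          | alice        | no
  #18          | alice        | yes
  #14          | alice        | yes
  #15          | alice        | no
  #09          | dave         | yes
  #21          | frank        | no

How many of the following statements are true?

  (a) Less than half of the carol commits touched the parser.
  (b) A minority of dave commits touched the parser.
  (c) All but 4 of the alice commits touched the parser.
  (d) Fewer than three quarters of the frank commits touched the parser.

(a) carol: |A| = 6, |A ∩ B| = 2; needs |A ∩ B| < |A ∖ B| — true.
(b) dave: |A| = 5, |A ∩ B| = 3; needs |A ∩ B| < |A ∖ B| — false.
(c) alice: |A| = 9, |A ∩ B| = 4; needs |A ∖ B| = 4 — false.
(d) frank: |A| = 7, |A ∩ B| = 5; needs |A ∩ B| / |A| < 3/4 — true.

2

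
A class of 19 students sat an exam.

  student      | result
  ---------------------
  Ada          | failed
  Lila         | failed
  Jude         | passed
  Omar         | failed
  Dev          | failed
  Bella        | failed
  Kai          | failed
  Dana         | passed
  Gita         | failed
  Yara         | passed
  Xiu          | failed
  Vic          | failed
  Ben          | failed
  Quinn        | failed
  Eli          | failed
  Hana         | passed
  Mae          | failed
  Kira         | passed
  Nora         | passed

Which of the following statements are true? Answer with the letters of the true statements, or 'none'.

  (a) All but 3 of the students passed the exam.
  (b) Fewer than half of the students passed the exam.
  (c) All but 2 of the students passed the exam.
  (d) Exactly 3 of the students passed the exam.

|A| = 19, |A ∩ B| = 6, |A ∖ B| = 13.
(a) |A ∖ B| = 3: fails.
(b) |A ∩ B| < |A ∖ B|: holds.
(c) |A ∖ B| = 2: fails.
(d) |A ∩ B| = 3: fails.

(b)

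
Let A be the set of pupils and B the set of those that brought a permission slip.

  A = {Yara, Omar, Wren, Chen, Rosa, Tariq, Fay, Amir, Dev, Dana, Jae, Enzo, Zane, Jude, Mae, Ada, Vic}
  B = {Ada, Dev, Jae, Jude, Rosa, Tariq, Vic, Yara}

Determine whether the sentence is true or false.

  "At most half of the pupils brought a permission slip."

Truth condition: |A ∩ B| ≤ |A ∖ B|.
|A| = 17, |A ∩ B| = 8, |A ∖ B| = 9.
8 < 9, so the statement is true.

True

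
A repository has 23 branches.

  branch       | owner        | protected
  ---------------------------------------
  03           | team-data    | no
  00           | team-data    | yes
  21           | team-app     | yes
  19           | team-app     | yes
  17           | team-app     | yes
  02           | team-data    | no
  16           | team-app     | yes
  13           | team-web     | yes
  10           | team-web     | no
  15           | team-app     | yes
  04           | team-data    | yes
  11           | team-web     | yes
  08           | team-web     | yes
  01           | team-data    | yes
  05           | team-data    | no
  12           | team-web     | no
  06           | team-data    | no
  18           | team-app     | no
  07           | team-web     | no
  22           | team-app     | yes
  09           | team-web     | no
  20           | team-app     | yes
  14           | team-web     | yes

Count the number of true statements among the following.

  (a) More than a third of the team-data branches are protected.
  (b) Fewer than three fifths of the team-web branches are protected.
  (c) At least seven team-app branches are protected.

(a) team-data: |A| = 7, |A ∩ B| = 3; needs |A ∩ B| / |A| > 1/3 — true.
(b) team-web: |A| = 8, |A ∩ B| = 4; needs |A ∩ B| / |A| < 3/5 — true.
(c) team-app: |A| = 8, |A ∩ B| = 7; needs |A ∩ B| ≥ 7 — true.

3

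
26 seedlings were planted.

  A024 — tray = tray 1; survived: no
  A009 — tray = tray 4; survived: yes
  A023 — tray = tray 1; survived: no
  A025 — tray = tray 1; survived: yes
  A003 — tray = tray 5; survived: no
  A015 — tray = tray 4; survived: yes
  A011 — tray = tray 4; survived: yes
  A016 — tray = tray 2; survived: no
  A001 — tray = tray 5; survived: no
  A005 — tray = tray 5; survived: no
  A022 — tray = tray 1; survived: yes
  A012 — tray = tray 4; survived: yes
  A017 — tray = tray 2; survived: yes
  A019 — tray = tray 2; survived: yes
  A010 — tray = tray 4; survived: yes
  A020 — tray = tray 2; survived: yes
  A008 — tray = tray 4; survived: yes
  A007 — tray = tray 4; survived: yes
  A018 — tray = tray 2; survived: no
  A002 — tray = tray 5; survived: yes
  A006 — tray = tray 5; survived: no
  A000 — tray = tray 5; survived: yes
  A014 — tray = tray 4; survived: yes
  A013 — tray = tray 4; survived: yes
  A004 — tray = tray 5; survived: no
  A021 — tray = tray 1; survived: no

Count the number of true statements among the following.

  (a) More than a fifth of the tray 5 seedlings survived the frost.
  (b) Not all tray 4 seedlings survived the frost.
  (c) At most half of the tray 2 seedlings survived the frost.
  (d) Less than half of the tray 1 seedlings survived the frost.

2

(a) tray 5: |A| = 7, |A ∩ B| = 2; needs |A ∩ B| / |A| > 1/5 — true.
(b) tray 4: |A| = 9, |A ∩ B| = 9; needs A ⊄ B (|A ∖ B| ≥ 1) — false.
(c) tray 2: |A| = 5, |A ∩ B| = 3; needs |A ∩ B| ≤ |A ∖ B| — false.
(d) tray 1: |A| = 5, |A ∩ B| = 2; needs |A ∩ B| < |A ∖ B| — true.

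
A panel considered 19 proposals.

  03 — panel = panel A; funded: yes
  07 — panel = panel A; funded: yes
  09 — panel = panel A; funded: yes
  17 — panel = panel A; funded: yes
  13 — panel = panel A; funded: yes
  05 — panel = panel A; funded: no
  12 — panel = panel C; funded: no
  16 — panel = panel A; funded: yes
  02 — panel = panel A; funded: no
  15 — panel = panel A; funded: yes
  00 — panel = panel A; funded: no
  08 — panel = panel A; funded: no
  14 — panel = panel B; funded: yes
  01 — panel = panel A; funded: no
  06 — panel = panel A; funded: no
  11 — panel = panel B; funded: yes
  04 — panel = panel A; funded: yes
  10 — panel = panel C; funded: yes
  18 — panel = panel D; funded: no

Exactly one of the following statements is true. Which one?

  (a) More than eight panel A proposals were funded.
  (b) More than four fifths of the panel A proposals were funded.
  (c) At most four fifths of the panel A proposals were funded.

|A| = 14, |A ∩ B| = 8, |A ∖ B| = 6.
(a) requires |A ∩ B| > 8: false.
(b) requires |A ∩ B| / |A| > 4/5: false.
(c) requires |A ∩ B| / |A| ≤ 4/5: true.

(c)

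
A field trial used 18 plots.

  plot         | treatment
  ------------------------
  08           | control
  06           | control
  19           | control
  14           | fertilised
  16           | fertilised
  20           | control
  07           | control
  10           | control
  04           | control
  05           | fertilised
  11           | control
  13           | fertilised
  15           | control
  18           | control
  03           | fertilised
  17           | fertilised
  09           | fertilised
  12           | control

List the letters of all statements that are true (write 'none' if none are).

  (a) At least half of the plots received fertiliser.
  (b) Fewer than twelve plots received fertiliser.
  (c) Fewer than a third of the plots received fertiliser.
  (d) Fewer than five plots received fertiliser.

(b)

|A| = 18, |A ∩ B| = 7, |A ∖ B| = 11.
(a) |A ∩ B| ≥ |A ∖ B|: fails.
(b) |A ∩ B| < 12: holds.
(c) |A ∩ B| / |A| < 1/3: fails.
(d) |A ∩ B| < 5: fails.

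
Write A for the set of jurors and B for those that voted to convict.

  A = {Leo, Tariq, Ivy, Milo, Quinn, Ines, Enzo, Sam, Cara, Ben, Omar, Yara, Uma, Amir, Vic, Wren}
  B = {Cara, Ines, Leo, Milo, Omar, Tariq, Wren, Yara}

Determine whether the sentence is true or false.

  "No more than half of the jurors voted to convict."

True

'No more than half of the jurors voted to convict' holds iff |A ∩ B| ≤ |A ∖ B|.
|A| = 16, |A ∩ B| = 8, |A ∖ B| = 8.
8 = 8, so the statement is true.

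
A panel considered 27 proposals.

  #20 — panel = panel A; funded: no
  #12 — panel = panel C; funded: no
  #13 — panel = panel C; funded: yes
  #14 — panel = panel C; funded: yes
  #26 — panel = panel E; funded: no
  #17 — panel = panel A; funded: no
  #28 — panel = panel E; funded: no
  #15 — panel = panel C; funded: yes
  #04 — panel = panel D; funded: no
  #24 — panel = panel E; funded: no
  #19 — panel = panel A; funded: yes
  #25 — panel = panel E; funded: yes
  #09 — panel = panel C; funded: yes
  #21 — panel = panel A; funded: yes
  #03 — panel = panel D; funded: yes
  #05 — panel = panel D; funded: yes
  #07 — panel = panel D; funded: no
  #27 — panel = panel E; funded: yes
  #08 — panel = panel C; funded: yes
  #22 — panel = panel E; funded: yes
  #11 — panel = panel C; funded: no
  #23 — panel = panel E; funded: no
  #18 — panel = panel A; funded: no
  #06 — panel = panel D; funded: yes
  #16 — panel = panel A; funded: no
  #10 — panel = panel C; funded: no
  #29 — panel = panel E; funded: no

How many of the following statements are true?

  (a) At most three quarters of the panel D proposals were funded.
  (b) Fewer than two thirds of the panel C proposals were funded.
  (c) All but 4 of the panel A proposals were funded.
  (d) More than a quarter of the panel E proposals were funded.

(a) panel D: |A| = 5, |A ∩ B| = 3; needs |A ∩ B| / |A| ≤ 3/4 — true.
(b) panel C: |A| = 8, |A ∩ B| = 5; needs |A ∩ B| / |A| < 2/3 — true.
(c) panel A: |A| = 6, |A ∩ B| = 2; needs |A ∖ B| = 4 — true.
(d) panel E: |A| = 8, |A ∩ B| = 3; needs |A ∩ B| / |A| > 1/4 — true.

4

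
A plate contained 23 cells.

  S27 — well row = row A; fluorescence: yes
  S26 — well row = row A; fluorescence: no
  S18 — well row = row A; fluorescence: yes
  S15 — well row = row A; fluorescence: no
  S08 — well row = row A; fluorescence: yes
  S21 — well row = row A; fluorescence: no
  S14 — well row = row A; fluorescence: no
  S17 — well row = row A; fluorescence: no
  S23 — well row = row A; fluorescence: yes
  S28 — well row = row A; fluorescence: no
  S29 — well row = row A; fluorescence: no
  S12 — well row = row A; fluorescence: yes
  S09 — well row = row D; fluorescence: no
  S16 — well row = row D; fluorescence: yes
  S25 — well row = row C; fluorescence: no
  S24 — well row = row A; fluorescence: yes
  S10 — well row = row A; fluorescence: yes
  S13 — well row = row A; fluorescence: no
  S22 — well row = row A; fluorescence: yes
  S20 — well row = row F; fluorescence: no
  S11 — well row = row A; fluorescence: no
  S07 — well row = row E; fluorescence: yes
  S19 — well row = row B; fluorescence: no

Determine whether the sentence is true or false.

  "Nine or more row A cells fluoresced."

False

The determiner here denotes the relation: |A ∩ B| ≥ 9.
|A| = 17, |A ∩ B| = 8, |A ∖ B| = 9.
|A ∩ B| = 8, so the statement is false.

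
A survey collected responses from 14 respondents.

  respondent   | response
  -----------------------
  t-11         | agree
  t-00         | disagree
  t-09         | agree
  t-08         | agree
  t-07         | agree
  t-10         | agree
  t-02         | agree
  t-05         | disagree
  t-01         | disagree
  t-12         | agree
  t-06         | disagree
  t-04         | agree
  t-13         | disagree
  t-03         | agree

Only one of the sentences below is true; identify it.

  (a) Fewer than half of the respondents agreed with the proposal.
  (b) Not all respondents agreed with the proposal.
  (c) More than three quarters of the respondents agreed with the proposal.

(b)

|A| = 14, |A ∩ B| = 9, |A ∖ B| = 5.
(a) requires |A ∩ B| < |A ∖ B|: false.
(b) requires A ⊄ B (|A ∖ B| ≥ 1): true.
(c) requires |A ∩ B| / |A| > 3/4: false.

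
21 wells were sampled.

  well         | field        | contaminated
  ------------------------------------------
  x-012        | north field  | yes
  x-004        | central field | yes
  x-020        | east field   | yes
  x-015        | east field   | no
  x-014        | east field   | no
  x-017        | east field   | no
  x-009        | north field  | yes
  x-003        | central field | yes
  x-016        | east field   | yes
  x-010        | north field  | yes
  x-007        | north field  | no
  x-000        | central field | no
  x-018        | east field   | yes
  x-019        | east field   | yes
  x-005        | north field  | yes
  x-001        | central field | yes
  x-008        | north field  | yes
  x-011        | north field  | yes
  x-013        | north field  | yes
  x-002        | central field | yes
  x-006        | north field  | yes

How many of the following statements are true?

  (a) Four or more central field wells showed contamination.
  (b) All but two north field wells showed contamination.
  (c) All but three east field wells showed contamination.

2

(a) central field: |A| = 5, |A ∩ B| = 4; needs |A ∩ B| ≥ 4 — true.
(b) north field: |A| = 9, |A ∩ B| = 8; needs |A ∖ B| = 2 — false.
(c) east field: |A| = 7, |A ∩ B| = 4; needs |A ∖ B| = 3 — true.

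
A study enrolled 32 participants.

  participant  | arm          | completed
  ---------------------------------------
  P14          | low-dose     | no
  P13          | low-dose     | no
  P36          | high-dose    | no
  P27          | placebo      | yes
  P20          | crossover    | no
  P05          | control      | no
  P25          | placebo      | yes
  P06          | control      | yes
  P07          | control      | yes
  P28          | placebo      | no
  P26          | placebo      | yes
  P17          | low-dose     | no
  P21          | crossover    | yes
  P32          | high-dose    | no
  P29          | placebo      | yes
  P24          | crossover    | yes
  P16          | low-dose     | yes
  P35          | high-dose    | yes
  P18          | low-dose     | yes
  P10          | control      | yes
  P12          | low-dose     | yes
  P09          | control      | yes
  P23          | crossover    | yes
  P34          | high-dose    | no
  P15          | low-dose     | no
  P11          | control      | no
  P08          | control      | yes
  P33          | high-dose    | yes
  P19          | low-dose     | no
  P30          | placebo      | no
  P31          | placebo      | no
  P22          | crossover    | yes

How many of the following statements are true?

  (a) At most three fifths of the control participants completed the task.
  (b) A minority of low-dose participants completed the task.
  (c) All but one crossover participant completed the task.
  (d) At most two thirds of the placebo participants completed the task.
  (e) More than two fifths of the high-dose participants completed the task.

3

(a) control: |A| = 7, |A ∩ B| = 5; needs |A ∩ B| / |A| ≤ 3/5 — false.
(b) low-dose: |A| = 8, |A ∩ B| = 3; needs |A ∩ B| < |A ∖ B| — true.
(c) crossover: |A| = 5, |A ∩ B| = 4; needs |A ∖ B| = 1 — true.
(d) placebo: |A| = 7, |A ∩ B| = 4; needs |A ∩ B| / |A| ≤ 2/3 — true.
(e) high-dose: |A| = 5, |A ∩ B| = 2; needs |A ∩ B| / |A| > 2/5 — false.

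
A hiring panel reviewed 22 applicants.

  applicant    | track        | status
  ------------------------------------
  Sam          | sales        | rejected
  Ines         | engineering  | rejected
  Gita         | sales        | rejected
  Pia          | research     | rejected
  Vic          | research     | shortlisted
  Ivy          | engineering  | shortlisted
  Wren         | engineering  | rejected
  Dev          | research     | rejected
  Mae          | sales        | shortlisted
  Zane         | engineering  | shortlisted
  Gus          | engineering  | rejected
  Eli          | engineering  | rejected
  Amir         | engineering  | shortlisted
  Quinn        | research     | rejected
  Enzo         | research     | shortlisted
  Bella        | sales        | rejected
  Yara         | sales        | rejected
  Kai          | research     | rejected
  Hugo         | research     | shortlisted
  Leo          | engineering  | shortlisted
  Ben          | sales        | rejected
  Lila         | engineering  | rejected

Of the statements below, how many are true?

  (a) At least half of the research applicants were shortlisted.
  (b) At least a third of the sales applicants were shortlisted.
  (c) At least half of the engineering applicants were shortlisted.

0

(a) research: |A| = 7, |A ∩ B| = 3; needs |A ∩ B| ≥ |A ∖ B| — false.
(b) sales: |A| = 6, |A ∩ B| = 1; needs |A ∩ B| / |A| ≥ 1/3 — false.
(c) engineering: |A| = 9, |A ∩ B| = 4; needs |A ∩ B| ≥ |A ∖ B| — false.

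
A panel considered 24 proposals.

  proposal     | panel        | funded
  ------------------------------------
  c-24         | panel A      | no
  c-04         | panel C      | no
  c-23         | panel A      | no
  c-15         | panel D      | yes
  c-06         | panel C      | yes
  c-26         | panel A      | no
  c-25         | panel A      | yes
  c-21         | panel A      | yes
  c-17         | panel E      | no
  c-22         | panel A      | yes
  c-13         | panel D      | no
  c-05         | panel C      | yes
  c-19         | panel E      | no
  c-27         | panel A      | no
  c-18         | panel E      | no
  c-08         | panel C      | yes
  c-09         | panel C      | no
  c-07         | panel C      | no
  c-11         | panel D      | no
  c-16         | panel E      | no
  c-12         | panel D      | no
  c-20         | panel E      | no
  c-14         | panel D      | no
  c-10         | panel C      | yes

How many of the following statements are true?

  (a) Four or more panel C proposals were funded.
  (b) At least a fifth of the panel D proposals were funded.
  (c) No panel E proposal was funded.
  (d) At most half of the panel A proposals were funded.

(a) panel C: |A| = 7, |A ∩ B| = 4; needs |A ∩ B| ≥ 4 — true.
(b) panel D: |A| = 5, |A ∩ B| = 1; needs |A ∩ B| / |A| ≥ 1/5 — true.
(c) panel E: |A| = 5, |A ∩ B| = 0; needs A ∩ B = ∅ (|A ∩ B| = 0) — true.
(d) panel A: |A| = 7, |A ∩ B| = 3; needs |A ∩ B| ≤ |A ∖ B| — true.

4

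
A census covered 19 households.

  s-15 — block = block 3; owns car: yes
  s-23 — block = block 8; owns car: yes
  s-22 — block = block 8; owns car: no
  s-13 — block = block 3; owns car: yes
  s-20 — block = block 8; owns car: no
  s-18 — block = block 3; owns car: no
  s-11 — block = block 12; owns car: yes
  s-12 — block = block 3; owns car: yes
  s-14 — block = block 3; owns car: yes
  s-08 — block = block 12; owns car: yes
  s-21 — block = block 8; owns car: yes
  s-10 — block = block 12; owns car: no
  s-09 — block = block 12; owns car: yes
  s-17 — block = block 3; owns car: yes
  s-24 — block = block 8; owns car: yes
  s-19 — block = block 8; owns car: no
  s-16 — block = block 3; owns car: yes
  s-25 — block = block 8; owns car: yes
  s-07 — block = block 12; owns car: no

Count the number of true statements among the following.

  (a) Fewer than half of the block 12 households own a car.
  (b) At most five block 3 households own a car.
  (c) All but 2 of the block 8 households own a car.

(a) block 12: |A| = 5, |A ∩ B| = 3; needs |A ∩ B| < |A ∖ B| — false.
(b) block 3: |A| = 7, |A ∩ B| = 6; needs |A ∩ B| ≤ 5 — false.
(c) block 8: |A| = 7, |A ∩ B| = 4; needs |A ∖ B| = 2 — false.

0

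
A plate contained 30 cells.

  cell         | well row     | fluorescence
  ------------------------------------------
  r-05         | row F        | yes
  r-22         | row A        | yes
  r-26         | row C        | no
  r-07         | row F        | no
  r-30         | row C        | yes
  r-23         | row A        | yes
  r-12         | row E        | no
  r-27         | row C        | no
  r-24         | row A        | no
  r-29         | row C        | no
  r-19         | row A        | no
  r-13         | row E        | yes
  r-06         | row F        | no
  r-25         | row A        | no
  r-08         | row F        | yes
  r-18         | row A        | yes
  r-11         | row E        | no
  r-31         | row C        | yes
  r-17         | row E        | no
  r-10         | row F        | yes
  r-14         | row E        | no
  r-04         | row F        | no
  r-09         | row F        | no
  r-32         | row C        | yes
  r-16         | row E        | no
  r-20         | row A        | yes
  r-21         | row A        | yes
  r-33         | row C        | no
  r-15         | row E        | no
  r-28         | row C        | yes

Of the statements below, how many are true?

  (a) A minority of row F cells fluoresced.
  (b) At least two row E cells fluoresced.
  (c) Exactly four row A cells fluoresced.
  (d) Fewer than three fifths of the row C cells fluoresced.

2

(a) row F: |A| = 7, |A ∩ B| = 3; needs |A ∩ B| < |A ∖ B| — true.
(b) row E: |A| = 7, |A ∩ B| = 1; needs |A ∩ B| ≥ 2 — false.
(c) row A: |A| = 8, |A ∩ B| = 5; needs |A ∩ B| = 4 — false.
(d) row C: |A| = 8, |A ∩ B| = 4; needs |A ∩ B| / |A| < 3/5 — true.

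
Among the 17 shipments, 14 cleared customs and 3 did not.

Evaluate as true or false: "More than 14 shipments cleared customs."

Truth condition: |A ∩ B| > 14.
|A| = 17, |A ∩ B| = 14, |A ∖ B| = 3.
|A ∩ B| = 14, so the statement is false.

False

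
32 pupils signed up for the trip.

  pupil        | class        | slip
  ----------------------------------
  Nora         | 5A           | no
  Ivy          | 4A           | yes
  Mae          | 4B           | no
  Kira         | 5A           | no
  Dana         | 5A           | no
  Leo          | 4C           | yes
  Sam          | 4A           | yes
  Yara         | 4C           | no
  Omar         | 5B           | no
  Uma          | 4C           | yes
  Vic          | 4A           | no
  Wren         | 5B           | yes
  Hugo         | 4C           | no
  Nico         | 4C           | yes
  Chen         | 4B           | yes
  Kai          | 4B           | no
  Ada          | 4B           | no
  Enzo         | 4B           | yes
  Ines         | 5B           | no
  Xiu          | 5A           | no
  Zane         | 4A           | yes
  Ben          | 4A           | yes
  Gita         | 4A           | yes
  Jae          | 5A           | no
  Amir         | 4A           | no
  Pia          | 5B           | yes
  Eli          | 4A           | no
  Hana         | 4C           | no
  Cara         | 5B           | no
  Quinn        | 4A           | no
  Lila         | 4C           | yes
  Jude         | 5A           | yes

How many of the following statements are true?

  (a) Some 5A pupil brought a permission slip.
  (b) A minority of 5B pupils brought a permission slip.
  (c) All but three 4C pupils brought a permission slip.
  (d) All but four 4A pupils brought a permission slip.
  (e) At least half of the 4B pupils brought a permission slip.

4

(a) 5A: |A| = 6, |A ∩ B| = 1; needs A ∩ B ≠ ∅ (|A ∩ B| ≥ 1) — true.
(b) 5B: |A| = 5, |A ∩ B| = 2; needs |A ∩ B| < |A ∖ B| — true.
(c) 4C: |A| = 7, |A ∩ B| = 4; needs |A ∖ B| = 3 — true.
(d) 4A: |A| = 9, |A ∩ B| = 5; needs |A ∖ B| = 4 — true.
(e) 4B: |A| = 5, |A ∩ B| = 2; needs |A ∩ B| ≥ |A ∖ B| — false.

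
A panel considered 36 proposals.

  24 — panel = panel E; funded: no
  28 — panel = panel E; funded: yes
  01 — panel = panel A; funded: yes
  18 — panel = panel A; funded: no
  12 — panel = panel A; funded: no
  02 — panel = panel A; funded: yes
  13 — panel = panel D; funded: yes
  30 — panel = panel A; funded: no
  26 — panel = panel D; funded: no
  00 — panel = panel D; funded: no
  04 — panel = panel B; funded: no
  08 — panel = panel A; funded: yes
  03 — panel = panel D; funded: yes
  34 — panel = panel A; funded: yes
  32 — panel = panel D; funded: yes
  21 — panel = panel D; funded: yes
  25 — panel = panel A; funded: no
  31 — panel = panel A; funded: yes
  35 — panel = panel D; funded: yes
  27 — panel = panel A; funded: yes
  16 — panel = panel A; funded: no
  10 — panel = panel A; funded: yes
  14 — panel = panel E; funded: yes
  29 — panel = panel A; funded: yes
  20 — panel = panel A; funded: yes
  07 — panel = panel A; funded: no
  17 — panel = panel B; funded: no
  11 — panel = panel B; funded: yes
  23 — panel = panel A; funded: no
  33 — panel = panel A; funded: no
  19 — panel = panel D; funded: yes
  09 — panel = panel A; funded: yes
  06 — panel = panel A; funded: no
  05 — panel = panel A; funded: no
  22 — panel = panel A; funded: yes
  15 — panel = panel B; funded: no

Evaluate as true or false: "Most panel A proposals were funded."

True

The determiner here denotes the relation: |A ∩ B| > |A ∖ B|.
|A| = 21, |A ∩ B| = 11, |A ∖ B| = 10.
11 > 10, so the statement is true.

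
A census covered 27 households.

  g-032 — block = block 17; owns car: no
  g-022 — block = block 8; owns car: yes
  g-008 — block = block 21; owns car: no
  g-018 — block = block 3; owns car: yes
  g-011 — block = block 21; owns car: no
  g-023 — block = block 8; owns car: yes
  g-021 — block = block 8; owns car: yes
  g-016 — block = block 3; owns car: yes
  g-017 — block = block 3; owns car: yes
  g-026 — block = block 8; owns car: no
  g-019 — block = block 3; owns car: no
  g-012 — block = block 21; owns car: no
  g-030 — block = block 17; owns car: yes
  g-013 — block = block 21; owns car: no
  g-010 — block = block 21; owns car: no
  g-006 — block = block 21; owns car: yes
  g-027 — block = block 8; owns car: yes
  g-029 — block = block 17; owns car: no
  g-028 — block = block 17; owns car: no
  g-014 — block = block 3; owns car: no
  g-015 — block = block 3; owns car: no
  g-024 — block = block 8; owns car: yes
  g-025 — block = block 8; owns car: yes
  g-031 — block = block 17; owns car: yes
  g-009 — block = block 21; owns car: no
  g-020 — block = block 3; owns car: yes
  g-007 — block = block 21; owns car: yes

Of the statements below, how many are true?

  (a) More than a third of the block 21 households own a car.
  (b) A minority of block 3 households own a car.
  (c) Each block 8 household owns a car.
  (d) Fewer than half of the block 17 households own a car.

(a) block 21: |A| = 8, |A ∩ B| = 2; needs |A ∩ B| / |A| > 1/3 — false.
(b) block 3: |A| = 7, |A ∩ B| = 4; needs |A ∩ B| < |A ∖ B| — false.
(c) block 8: |A| = 7, |A ∩ B| = 6; needs A ⊆ B, i.e. every element of A is in B (|A ∖ B| = 0) — false.
(d) block 17: |A| = 5, |A ∩ B| = 2; needs |A ∩ B| < |A ∖ B| — true.

1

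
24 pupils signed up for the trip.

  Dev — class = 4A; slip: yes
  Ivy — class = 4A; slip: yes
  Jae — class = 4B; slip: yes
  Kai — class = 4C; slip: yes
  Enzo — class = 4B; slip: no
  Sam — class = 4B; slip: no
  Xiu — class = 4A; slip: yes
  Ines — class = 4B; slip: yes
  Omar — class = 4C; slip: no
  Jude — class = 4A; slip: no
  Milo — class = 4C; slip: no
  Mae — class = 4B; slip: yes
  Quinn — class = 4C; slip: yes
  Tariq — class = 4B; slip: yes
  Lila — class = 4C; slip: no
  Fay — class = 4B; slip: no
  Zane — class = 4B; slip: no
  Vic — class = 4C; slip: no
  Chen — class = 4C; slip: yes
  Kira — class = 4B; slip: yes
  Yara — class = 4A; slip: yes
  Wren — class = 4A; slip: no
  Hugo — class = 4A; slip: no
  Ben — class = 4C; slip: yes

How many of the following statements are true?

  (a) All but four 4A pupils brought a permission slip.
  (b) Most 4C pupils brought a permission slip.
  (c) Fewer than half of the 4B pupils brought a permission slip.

0

(a) 4A: |A| = 7, |A ∩ B| = 4; needs |A ∖ B| = 4 — false.
(b) 4C: |A| = 8, |A ∩ B| = 4; needs |A ∩ B| > |A ∖ B| — false.
(c) 4B: |A| = 9, |A ∩ B| = 5; needs |A ∩ B| < |A ∖ B| — false.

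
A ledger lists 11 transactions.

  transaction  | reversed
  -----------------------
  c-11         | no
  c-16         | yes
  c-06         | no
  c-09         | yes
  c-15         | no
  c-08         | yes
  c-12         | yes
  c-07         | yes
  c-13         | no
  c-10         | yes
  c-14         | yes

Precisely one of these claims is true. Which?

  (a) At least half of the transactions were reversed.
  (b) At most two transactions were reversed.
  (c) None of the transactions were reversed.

|A| = 11, |A ∩ B| = 7, |A ∖ B| = 4.
(a) requires |A ∩ B| ≥ |A ∖ B|: true.
(b) requires |A ∩ B| ≤ 2: false.
(c) requires A ∩ B = ∅ (|A ∩ B| = 0): false.

(a)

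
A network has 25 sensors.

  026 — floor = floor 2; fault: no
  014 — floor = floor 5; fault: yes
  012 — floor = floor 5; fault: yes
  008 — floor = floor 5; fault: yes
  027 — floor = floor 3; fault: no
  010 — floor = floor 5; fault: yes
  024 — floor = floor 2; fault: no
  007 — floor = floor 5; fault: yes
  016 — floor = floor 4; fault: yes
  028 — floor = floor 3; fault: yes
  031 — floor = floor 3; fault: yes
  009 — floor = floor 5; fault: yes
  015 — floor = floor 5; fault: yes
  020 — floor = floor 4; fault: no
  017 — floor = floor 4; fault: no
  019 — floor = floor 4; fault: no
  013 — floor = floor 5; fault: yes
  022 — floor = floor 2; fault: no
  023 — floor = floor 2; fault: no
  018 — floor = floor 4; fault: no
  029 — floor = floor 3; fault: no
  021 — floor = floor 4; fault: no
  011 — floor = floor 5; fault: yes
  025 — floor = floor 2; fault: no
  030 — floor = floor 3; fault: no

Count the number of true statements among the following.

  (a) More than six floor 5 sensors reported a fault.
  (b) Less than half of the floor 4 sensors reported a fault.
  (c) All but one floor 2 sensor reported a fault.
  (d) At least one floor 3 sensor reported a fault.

(a) floor 5: |A| = 9, |A ∩ B| = 9; needs |A ∩ B| > 6 — true.
(b) floor 4: |A| = 6, |A ∩ B| = 1; needs |A ∩ B| < |A ∖ B| — true.
(c) floor 2: |A| = 5, |A ∩ B| = 0; needs |A ∖ B| = 1 — false.
(d) floor 3: |A| = 5, |A ∩ B| = 2; needs A ∩ B ≠ ∅ (|A ∩ B| ≥ 1) — true.

3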